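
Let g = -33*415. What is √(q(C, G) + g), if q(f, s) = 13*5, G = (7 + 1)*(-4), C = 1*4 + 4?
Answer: I*√13630 ≈ 116.75*I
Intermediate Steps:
C = 8 (C = 4 + 4 = 8)
G = -32 (G = 8*(-4) = -32)
q(f, s) = 65
g = -13695
√(q(C, G) + g) = √(65 - 13695) = √(-13630) = I*√13630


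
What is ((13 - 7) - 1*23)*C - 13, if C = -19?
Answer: 310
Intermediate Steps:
((13 - 7) - 1*23)*C - 13 = ((13 - 7) - 1*23)*(-19) - 13 = (6 - 23)*(-19) - 13 = -17*(-19) - 13 = 323 - 13 = 310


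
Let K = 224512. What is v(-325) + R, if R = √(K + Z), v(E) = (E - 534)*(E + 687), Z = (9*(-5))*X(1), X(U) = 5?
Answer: -310958 + 179*√7 ≈ -3.1048e+5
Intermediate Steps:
Z = -225 (Z = (9*(-5))*5 = -45*5 = -225)
v(E) = (-534 + E)*(687 + E)
R = 179*√7 (R = √(224512 - 225) = √224287 = 179*√7 ≈ 473.59)
v(-325) + R = (-366858 + (-325)² + 153*(-325)) + 179*√7 = (-366858 + 105625 - 49725) + 179*√7 = -310958 + 179*√7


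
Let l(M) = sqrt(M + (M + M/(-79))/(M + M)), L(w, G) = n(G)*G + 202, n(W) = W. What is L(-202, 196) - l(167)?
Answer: 38618 - 4*sqrt(65333)/79 ≈ 38605.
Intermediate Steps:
L(w, G) = 202 + G**2 (L(w, G) = G*G + 202 = G**2 + 202 = 202 + G**2)
l(M) = sqrt(39/79 + M) (l(M) = sqrt(M + (M + M*(-1/79))/((2*M))) = sqrt(M + (M - M/79)*(1/(2*M))) = sqrt(M + (78*M/79)*(1/(2*M))) = sqrt(M + 39/79) = sqrt(39/79 + M))
L(-202, 196) - l(167) = (202 + 196**2) - sqrt(3081 + 6241*167)/79 = (202 + 38416) - sqrt(3081 + 1042247)/79 = 38618 - sqrt(1045328)/79 = 38618 - 4*sqrt(65333)/79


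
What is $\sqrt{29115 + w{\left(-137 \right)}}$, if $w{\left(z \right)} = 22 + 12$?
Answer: $\sqrt{29149} \approx 170.73$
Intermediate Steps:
$w{\left(z \right)} = 34$
$\sqrt{29115 + w{\left(-137 \right)}} = \sqrt{29115 + 34} = \sqrt{29149}$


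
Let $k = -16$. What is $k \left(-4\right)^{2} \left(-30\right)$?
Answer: $7680$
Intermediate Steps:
$k \left(-4\right)^{2} \left(-30\right) = - 16 \left(-4\right)^{2} \left(-30\right) = \left(-16\right) 16 \left(-30\right) = \left(-256\right) \left(-30\right) = 7680$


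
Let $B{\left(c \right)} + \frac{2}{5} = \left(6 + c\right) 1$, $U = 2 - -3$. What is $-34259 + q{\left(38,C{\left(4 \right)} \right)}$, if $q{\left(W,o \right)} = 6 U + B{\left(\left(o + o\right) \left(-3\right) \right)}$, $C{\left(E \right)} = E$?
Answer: $- \frac{171237}{5} \approx -34247.0$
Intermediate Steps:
$U = 5$ ($U = 2 + 3 = 5$)
$B{\left(c \right)} = \frac{28}{5} + c$ ($B{\left(c \right)} = - \frac{2}{5} + \left(6 + c\right) 1 = - \frac{2}{5} + \left(6 + c\right) = \frac{28}{5} + c$)
$q{\left(W,o \right)} = \frac{178}{5} - 6 o$ ($q{\left(W,o \right)} = 6 \cdot 5 + \left(\frac{28}{5} + \left(o + o\right) \left(-3\right)\right) = 30 + \left(\frac{28}{5} + 2 o \left(-3\right)\right) = 30 - \left(- \frac{28}{5} + 6 o\right) = \frac{178}{5} - 6 o$)
$-34259 + q{\left(38,C{\left(4 \right)} \right)} = -34259 + \left(\frac{178}{5} - 24\right) = -34259 + \frac{58}{5} = - \frac{171237}{5}$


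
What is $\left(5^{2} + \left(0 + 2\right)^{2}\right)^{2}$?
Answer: $841$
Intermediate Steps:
$\left(5^{2} + \left(0 + 2\right)^{2}\right)^{2} = \left(25 + 2^{2}\right)^{2} = \left(25 + 4\right)^{2} = 29^{2} = 841$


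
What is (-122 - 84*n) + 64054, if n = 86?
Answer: 56708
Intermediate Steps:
(-122 - 84*n) + 64054 = (-122 - 84*86) + 64054 = (-122 - 7224) + 64054 = -7346 + 64054 = 56708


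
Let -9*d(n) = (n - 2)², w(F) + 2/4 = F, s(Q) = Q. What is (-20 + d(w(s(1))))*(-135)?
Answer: 10935/4 ≈ 2733.8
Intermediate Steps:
w(F) = -½ + F
d(n) = -(-2 + n)²/9 (d(n) = -(n - 2)²/9 = -(-2 + n)²/9)
(-20 + d(w(s(1))))*(-135) = (-20 - (-2 + (-½ + 1))²/9)*(-135) = (-20 - (-2 + ½)²/9)*(-135) = (-20 - (-3/2)²/9)*(-135) = (-20 - ⅑*9/4)*(-135) = (-20 - ¼)*(-135) = -81/4*(-135) = 10935/4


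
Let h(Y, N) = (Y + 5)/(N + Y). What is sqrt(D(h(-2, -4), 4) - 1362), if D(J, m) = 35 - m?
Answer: 11*I*sqrt(11) ≈ 36.483*I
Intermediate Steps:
h(Y, N) = (5 + Y)/(N + Y)
sqrt(D(h(-2, -4), 4) - 1362) = sqrt((35 - 1*4) - 1362) = sqrt((35 - 4) - 1362) = sqrt(31 - 1362) = sqrt(-1331) = 11*I*sqrt(11)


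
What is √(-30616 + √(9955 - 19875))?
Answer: 2*√(-7654 + 2*I*√155) ≈ 0.28461 + 174.97*I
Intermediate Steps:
√(-30616 + √(9955 - 19875)) = √(-30616 + √(-9920)) = √(-30616 + 8*I*√155)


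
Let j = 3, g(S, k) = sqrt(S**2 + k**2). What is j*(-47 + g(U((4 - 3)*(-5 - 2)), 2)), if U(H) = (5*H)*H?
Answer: -141 + 3*sqrt(60029) ≈ 594.02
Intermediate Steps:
U(H) = 5*H**2
j*(-47 + g(U((4 - 3)*(-5 - 2)), 2)) = 3*(-47 + sqrt((5*((4 - 3)*(-5 - 2))**2)**2 + 2**2)) = 3*(-47 + sqrt((5*(1*(-7))**2)**2 + 4)) = 3*(-47 + sqrt((5*(-7)**2)**2 + 4)) = 3*(-47 + sqrt((5*49)**2 + 4)) = 3*(-47 + sqrt(245**2 + 4)) = 3*(-47 + sqrt(60025 + 4)) = 3*(-47 + sqrt(60029)) = -141 + 3*sqrt(60029)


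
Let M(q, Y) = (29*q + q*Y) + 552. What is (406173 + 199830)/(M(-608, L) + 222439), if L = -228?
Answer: 202001/114661 ≈ 1.7617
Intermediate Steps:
M(q, Y) = 552 + 29*q + Y*q (M(q, Y) = (29*q + Y*q) + 552 = 552 + 29*q + Y*q)
(406173 + 199830)/(M(-608, L) + 222439) = (406173 + 199830)/((552 + 29*(-608) - 228*(-608)) + 222439) = 606003/((552 - 17632 + 138624) + 222439) = 606003/(121544 + 222439) = 606003/343983 = 606003*(1/343983) = 202001/114661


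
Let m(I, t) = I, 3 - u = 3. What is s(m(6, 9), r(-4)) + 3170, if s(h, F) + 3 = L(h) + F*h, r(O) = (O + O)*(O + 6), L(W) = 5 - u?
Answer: 3076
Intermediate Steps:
u = 0 (u = 3 - 1*3 = 3 - 3 = 0)
L(W) = 5 (L(W) = 5 - 1*0 = 5 + 0 = 5)
r(O) = 2*O*(6 + O) (r(O) = (2*O)*(6 + O) = 2*O*(6 + O))
s(h, F) = 2 + F*h (s(h, F) = -3 + (5 + F*h) = 2 + F*h)
s(m(6, 9), r(-4)) + 3170 = (2 + (2*(-4)*(6 - 4))*6) + 3170 = (2 + (2*(-4)*2)*6) + 3170 = (2 - 16*6) + 3170 = (2 - 96) + 3170 = -94 + 3170 = 3076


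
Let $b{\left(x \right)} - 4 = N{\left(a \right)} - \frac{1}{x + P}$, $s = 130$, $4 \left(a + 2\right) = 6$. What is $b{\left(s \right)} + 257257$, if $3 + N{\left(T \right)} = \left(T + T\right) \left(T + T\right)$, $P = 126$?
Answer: $\frac{65858303}{256} \approx 2.5726 \cdot 10^{5}$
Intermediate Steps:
$a = - \frac{1}{2}$ ($a = -2 + \frac{1}{4} \cdot 6 = -2 + \frac{3}{2} = - \frac{1}{2} \approx -0.5$)
$N{\left(T \right)} = -3 + 4 T^{2}$ ($N{\left(T \right)} = -3 + \left(T + T\right) \left(T + T\right) = -3 + 2 T 2 T = -3 + 4 T^{2}$)
$b{\left(x \right)} = 2 - \frac{1}{126 + x}$ ($b{\left(x \right)} = 4 - \left(3 - 1 + \frac{1}{x + 126}\right) = 4 + \left(\left(-3 + 4 \cdot \frac{1}{4}\right) - \frac{1}{126 + x}\right) = 4 + \left(\left(-3 + 1\right) - \frac{1}{126 + x}\right) = 4 - \left(2 + \frac{1}{126 + x}\right) = 2 - \frac{1}{126 + x}$)
$b{\left(s \right)} + 257257 = \frac{251 + 2 \cdot 130}{126 + 130} + 257257 = \frac{251 + 260}{256} + 257257 = \frac{1}{256} \cdot 511 + 257257 = \frac{511}{256} + 257257 = \frac{65858303}{256}$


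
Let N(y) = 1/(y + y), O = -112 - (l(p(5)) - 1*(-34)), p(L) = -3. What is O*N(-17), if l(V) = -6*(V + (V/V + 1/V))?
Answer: 80/17 ≈ 4.7059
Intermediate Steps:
l(V) = -6 - 6*V - 6/V (l(V) = -6*(V + (1 + 1/V)) = -6*(1 + V + 1/V) = -6 - 6*V - 6/V)
O = -160 (O = -112 - ((-6 - 6*(-3) - 6/(-3)) - 1*(-34)) = -112 - ((-6 + 18 - 6*(-⅓)) + 34) = -112 - ((-6 + 18 + 2) + 34) = -112 - (14 + 34) = -112 - 1*48 = -112 - 48 = -160)
N(y) = 1/(2*y)
O*N(-17) = -80/(-17) = -80*(-1)/17 = -160*(-1/34) = 80/17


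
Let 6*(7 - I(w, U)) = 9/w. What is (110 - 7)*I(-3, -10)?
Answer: 1545/2 ≈ 772.50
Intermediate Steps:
I(w, U) = 7 - 3/(2*w)
(110 - 7)*I(-3, -10) = (110 - 7)*(7 - 3/2/(-3)) = 103*(7 - 3/2*(-⅓)) = 103*(7 + ½) = 103*(15/2) = 1545/2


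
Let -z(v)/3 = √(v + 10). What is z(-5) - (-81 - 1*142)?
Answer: 223 - 3*√5 ≈ 216.29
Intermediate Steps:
z(v) = -3*√(10 + v) (z(v) = -3*√(v + 10) = -3*√(10 + v))
z(-5) - (-81 - 1*142) = -3*√(10 - 5) - (-81 - 1*142) = -3*√5 - (-81 - 142) = -3*√5 - 1*(-223) = -3*√5 + 223 = 223 - 3*√5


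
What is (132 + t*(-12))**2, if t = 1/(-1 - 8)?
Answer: 160000/9 ≈ 17778.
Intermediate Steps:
t = -1/9 (t = 1/(-9) = -1/9 ≈ -0.11111)
(132 + t*(-12))**2 = (132 - 1/9*(-12))**2 = (132 + 4/3)**2 = (400/3)**2 = 160000/9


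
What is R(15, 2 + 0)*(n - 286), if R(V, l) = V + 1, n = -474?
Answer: -12160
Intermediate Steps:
R(V, l) = 1 + V
R(15, 2 + 0)*(n - 286) = (1 + 15)*(-474 - 286) = 16*(-760) = -12160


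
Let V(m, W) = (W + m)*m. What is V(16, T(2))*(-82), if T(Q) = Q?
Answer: -23616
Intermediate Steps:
V(m, W) = m*(W + m)
V(16, T(2))*(-82) = (16*(2 + 16))*(-82) = (16*18)*(-82) = 288*(-82) = -23616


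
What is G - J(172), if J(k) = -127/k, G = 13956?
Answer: 2400559/172 ≈ 13957.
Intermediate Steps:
G - J(172) = 13956 - (-127)/172 = 13956 - 1*(-127/172) = 13956 + 127/172 = 2400559/172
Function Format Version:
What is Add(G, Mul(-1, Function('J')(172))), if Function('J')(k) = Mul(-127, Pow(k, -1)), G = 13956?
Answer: Rational(2400559, 172) ≈ 13957.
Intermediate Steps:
Add(G, Mul(-1, Function('J')(172))) = Add(13956, Mul(-1, Mul(-127, Pow(172, -1)))) = Add(13956, Mul(-1, Mul(-127, Rational(1, 172)))) = Add(13956, Mul(-1, Rational(-127, 172))) = Add(13956, Rational(127, 172)) = Rational(2400559, 172)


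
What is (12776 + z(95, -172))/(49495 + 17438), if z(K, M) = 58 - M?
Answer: 13006/66933 ≈ 0.19431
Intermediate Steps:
(12776 + z(95, -172))/(49495 + 17438) = (12776 + (58 - 1*(-172)))/(49495 + 17438) = (12776 + (58 + 172))/66933 = (12776 + 230)*(1/66933) = 13006*(1/66933) = 13006/66933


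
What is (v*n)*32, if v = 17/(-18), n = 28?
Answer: -7616/9 ≈ -846.22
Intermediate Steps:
v = -17/18 (v = 17*(-1/18) = -17/18 ≈ -0.94444)
(v*n)*32 = -17/18*28*32 = -238/9*32 = -7616/9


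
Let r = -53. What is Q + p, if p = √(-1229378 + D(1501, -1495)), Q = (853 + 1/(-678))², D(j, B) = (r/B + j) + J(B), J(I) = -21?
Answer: 334469058889/459684 + I*√2744382648215/1495 ≈ 7.2761e+5 + 1108.1*I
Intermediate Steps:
D(j, B) = -21 + j - 53/B (D(j, B) = (-53/B + j) - 21 = (j - 53/B) - 21 = -21 + j - 53/B)
Q = 334469058889/459684 (Q = (853 - 1/678)² = (578333/678)² = 334469058889/459684 ≈ 7.2761e+5)
p = I*√2744382648215/1495 (p = √(-1229378 + (-21 + 1501 - 53/(-1495))) = √(-1229378 + (-21 + 1501 - 53*(-1/1495))) = √(-1229378 + (-21 + 1501 + 53/1495)) = √(-1229378 + 2212653/1495) = √(-1835707457/1495) = I*√2744382648215/1495 ≈ 1108.1*I)
Q + p = 334469058889/459684 + I*√2744382648215/1495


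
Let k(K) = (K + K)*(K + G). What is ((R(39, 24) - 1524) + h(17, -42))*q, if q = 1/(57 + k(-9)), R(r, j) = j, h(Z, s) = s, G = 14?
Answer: 514/11 ≈ 46.727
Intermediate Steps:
k(K) = 2*K*(14 + K) (k(K) = (K + K)*(K + 14) = (2*K)*(14 + K) = 2*K*(14 + K))
q = -1/33 (q = 1/(57 + 2*(-9)*(14 - 9)) = 1/(57 + 2*(-9)*5) = 1/(57 - 90) = 1/(-33) = -1/33 ≈ -0.030303)
((R(39, 24) - 1524) + h(17, -42))*q = ((24 - 1524) - 42)*(-1/33) = (-1500 - 42)*(-1/33) = -1542*(-1/33) = 514/11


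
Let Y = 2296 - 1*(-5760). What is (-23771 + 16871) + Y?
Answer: 1156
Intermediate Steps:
Y = 8056 (Y = 2296 + 5760 = 8056)
(-23771 + 16871) + Y = (-23771 + 16871) + 8056 = -6900 + 8056 = 1156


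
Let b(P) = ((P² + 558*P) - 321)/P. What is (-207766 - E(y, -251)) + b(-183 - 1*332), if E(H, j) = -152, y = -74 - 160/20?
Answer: -106898744/515 ≈ -2.0757e+5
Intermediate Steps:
y = -82 (y = -74 - 160/20 = -74 - 1*8 = -74 - 8 = -82)
b(P) = (-321 + P² + 558*P)/P
(-207766 - E(y, -251)) + b(-183 - 1*332) = (-207766 - 1*(-152)) + (558 + (-183 - 1*332) - 321/(-183 - 1*332)) = (-207766 + 152) + (558 + (-183 - 332) - 321/(-183 - 332)) = -207614 + (558 - 515 - 321/(-515)) = -207614 + (558 - 515 - 321*(-1/515)) = -207614 + (558 - 515 + 321/515) = -207614 + 22466/515 = -106898744/515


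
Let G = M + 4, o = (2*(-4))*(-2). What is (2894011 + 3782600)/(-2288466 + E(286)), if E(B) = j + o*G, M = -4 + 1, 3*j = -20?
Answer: -20029833/6865370 ≈ -2.9175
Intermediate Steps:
j = -20/3 (j = (⅓)*(-20) = -20/3 ≈ -6.6667)
o = 16 (o = -8*(-2) = 16)
M = -3
G = 1 (G = -3 + 4 = 1)
E(B) = 28/3 (E(B) = -20/3 + 16*1 = -20/3 + 16 = 28/3)
(2894011 + 3782600)/(-2288466 + E(286)) = (2894011 + 3782600)/(-2288466 + 28/3) = 6676611/(-6865370/3) = 6676611*(-3/6865370) = -20029833/6865370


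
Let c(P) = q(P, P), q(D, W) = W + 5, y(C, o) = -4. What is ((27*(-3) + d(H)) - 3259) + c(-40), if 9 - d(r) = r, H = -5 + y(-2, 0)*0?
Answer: -3361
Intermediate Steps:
H = -5 (H = -5 - 4*0 = -5 + 0 = -5)
d(r) = 9 - r
q(D, W) = 5 + W
c(P) = 5 + P
((27*(-3) + d(H)) - 3259) + c(-40) = ((27*(-3) + (9 - 1*(-5))) - 3259) + (5 - 40) = ((-81 + (9 + 5)) - 3259) - 35 = ((-81 + 14) - 3259) - 35 = (-67 - 3259) - 35 = -3326 - 35 = -3361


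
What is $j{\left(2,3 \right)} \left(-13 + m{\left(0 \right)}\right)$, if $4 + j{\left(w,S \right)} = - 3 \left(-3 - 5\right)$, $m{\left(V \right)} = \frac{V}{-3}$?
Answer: $-260$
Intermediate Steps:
$m{\left(V \right)} = - \frac{V}{3}$ ($m{\left(V \right)} = V \left(- \frac{1}{3}\right) = - \frac{V}{3}$)
$j{\left(w,S \right)} = 20$ ($j{\left(w,S \right)} = -4 - 3 \left(-3 - 5\right) = -4 - -24 = -4 + 24 = 20$)
$j{\left(2,3 \right)} \left(-13 + m{\left(0 \right)}\right) = 20 \left(-13 - 0\right) = 20 \left(-13 + 0\right) = 20 \left(-13\right) = -260$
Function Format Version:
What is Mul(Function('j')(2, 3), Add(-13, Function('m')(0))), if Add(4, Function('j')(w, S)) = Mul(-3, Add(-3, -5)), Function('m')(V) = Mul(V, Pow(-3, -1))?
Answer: -260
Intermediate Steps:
Function('m')(V) = Mul(Rational(-1, 3), V) (Function('m')(V) = Mul(V, Rational(-1, 3)) = Mul(Rational(-1, 3), V))
Function('j')(w, S) = 20 (Function('j')(w, S) = Add(-4, Mul(-3, Add(-3, -5))) = Add(-4, Mul(-3, -8)) = Add(-4, 24) = 20)
Mul(Function('j')(2, 3), Add(-13, Function('m')(0))) = Mul(20, Add(-13, Mul(Rational(-1, 3), 0))) = Mul(20, Add(-13, 0)) = Mul(20, -13) = -260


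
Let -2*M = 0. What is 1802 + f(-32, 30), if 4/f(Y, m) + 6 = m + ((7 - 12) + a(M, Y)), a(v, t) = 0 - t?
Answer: 91906/51 ≈ 1802.1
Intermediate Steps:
M = 0 (M = -½*0 = 0)
a(v, t) = -t
f(Y, m) = 4/(-11 + m - Y) (f(Y, m) = 4/(-6 + (m + ((7 - 12) - Y))) = 4/(-6 + (m + (-5 - Y))) = 4/(-6 + (-5 + m - Y)) = 4/(-11 + m - Y))
1802 + f(-32, 30) = 1802 + 4/(-11 + 30 - 1*(-32)) = 1802 + 4/(-11 + 30 + 32) = 1802 + 4/51 = 91906/51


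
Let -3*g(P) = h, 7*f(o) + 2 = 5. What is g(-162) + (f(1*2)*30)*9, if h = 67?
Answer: 1961/21 ≈ 93.381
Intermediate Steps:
f(o) = 3/7 (f(o) = -2/7 + (⅐)*5 = -2/7 + 5/7 = 3/7)
g(P) = -67/3 (g(P) = -⅓*67 = -67/3)
g(-162) + (f(1*2)*30)*9 = -67/3 + ((3/7)*30)*9 = -67/3 + (90/7)*9 = -67/3 + 810/7 = 1961/21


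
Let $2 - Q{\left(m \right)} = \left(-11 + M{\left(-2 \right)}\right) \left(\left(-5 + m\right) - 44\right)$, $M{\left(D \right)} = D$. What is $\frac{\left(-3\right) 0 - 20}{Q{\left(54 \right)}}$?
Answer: $- \frac{20}{67} \approx -0.29851$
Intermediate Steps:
$Q{\left(m \right)} = -635 + 13 m$ ($Q{\left(m \right)} = 2 - \left(-11 - 2\right) \left(\left(-5 + m\right) - 44\right) = 2 - - 13 \left(-49 + m\right) = 2 - \left(637 - 13 m\right) = 2 + \left(-637 + 13 m\right) = -635 + 13 m$)
$\frac{\left(-3\right) 0 - 20}{Q{\left(54 \right)}} = \frac{\left(-3\right) 0 - 20}{-635 + 13 \cdot 54} = \frac{0 - 20}{-635 + 702} = - \frac{20}{67}$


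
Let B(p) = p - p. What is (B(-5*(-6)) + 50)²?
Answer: 2500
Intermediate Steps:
B(p) = 0
(B(-5*(-6)) + 50)² = (0 + 50)² = 50² = 2500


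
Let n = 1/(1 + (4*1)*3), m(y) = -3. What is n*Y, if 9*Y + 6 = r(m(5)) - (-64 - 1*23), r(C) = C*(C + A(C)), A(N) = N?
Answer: 11/13 ≈ 0.84615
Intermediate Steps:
r(C) = 2*C**2 (r(C) = C*(C + C) = C*(2*C) = 2*C**2)
n = 1/13 (n = 1/(1 + 4*3) = 1/(1 + 12) = 1/13 ≈ 0.076923)
Y = 11 (Y = -2/3 + (2*(-3)**2 - (-64 - 1*23))/9 = -2/3 + (2*9 - (-64 - 23))/9 = -2/3 + (18 - 1*(-87))/9 = -2/3 + (18 + 87)/9 = -2/3 + (1/9)*105 = -2/3 + 35/3 = 11)
n*Y = (1/13)*11 = 11/13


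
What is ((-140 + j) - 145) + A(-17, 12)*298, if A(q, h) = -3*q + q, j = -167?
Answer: 9680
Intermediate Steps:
A(q, h) = -2*q
((-140 + j) - 145) + A(-17, 12)*298 = ((-140 - 167) - 145) - 2*(-17)*298 = (-307 - 145) + 34*298 = -452 + 10132 = 9680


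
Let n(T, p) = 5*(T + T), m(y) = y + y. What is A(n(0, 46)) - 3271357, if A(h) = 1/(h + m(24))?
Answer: -157025135/48 ≈ -3.2714e+6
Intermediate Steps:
m(y) = 2*y
n(T, p) = 10*T (n(T, p) = 5*(2*T) = 10*T)
A(h) = 1/(48 + h) (A(h) = 1/(h + 2*24) = 1/(h + 48) = 1/(48 + h))
A(n(0, 46)) - 3271357 = 1/(48 + 10*0) - 3271357 = 1/(48 + 0) - 3271357 = 1/48 - 3271357 = -157025135/48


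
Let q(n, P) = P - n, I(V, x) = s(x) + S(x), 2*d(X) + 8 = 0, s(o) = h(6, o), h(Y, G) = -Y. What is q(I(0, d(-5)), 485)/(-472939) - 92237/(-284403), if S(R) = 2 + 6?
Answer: 43485107894/134505270417 ≈ 0.32330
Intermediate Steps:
s(o) = -6 (s(o) = -1*6 = -6)
d(X) = -4 (d(X) = -4 + (1/2)*0 = -4 + 0 = -4)
S(R) = 8
I(V, x) = 2 (I(V, x) = -6 + 8 = 2)
q(I(0, d(-5)), 485)/(-472939) - 92237/(-284403) = (485 - 1*2)/(-472939) - 92237/(-284403) = (485 - 2)*(-1/472939) - 92237*(-1/284403) = 483*(-1/472939) + 92237/284403 = -483/472939 + 92237/284403 = 43485107894/134505270417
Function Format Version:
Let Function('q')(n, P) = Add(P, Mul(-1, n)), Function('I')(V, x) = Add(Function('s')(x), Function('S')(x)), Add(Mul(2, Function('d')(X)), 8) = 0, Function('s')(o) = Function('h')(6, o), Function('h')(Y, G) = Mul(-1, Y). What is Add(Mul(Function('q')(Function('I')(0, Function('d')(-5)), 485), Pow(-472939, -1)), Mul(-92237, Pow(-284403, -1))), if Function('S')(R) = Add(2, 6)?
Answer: Rational(43485107894, 134505270417) ≈ 0.32330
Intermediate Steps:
Function('s')(o) = -6 (Function('s')(o) = Mul(-1, 6) = -6)
Function('d')(X) = -4 (Function('d')(X) = Add(-4, Mul(Rational(1, 2), 0)) = Add(-4, 0) = -4)
Function('S')(R) = 8
Function('I')(V, x) = 2 (Function('I')(V, x) = Add(-6, 8) = 2)
Add(Mul(Function('q')(Function('I')(0, Function('d')(-5)), 485), Pow(-472939, -1)), Mul(-92237, Pow(-284403, -1))) = Add(Mul(Add(485, Mul(-1, 2)), Pow(-472939, -1)), Mul(-92237, Pow(-284403, -1))) = Add(Mul(Add(485, -2), Rational(-1, 472939)), Mul(-92237, Rational(-1, 284403))) = Add(Mul(483, Rational(-1, 472939)), Rational(92237, 284403)) = Add(Rational(-483, 472939), Rational(92237, 284403)) = Rational(43485107894, 134505270417)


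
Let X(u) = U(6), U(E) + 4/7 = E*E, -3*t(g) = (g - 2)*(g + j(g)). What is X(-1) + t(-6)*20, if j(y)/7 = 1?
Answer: 1864/21 ≈ 88.762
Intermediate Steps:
j(y) = 7 (j(y) = 7*1 = 7)
t(g) = -(-2 + g)*(7 + g)/3 (t(g) = -(g - 2)*(g + 7)/3 = -(-2 + g)*(7 + g)/3)
U(E) = -4/7 + E**2 (U(E) = -4/7 + E*E = -4/7 + E**2)
X(u) = 248/7 (X(u) = -4/7 + 6**2 = -4/7 + 36 = 248/7)
X(-1) + t(-6)*20 = 248/7 + (14/3 - 5/3*(-6) - 1/3*(-6)**2)*20 = 248/7 + (14/3 + 10 - 1/3*36)*20 = 248/7 + (14/3 + 10 - 12)*20 = 248/7 + (8/3)*20 = 248/7 + 160/3 = 1864/21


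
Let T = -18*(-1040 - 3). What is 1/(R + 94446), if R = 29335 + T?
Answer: 1/142555 ≈ 7.0148e-6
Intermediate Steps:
T = 18774 (T = -18*(-1043) = 18774)
R = 48109 (R = 29335 + 18774 = 48109)
1/(R + 94446) = 1/(48109 + 94446) = 1/142555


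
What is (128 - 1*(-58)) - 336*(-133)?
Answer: 44874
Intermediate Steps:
(128 - 1*(-58)) - 336*(-133) = (128 + 58) + 44688 = 186 + 44688 = 44874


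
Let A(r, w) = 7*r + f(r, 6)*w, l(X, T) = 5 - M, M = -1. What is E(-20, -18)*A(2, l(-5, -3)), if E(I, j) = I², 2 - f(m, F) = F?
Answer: -4000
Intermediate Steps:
l(X, T) = 6 (l(X, T) = 5 - 1*(-1) = 5 + 1 = 6)
f(m, F) = 2 - F
A(r, w) = -4*w + 7*r (A(r, w) = 7*r + (2 - 1*6)*w = 7*r + (2 - 6)*w = 7*r - 4*w = -4*w + 7*r)
E(-20, -18)*A(2, l(-5, -3)) = (-20)²*(-4*6 + 7*2) = 400*(-24 + 14) = 400*(-10) = -4000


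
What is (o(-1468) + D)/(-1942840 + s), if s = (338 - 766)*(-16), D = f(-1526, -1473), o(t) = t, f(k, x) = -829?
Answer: 2297/1935992 ≈ 0.0011865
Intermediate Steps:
D = -829
s = 6848 (s = -428*(-16) = 6848)
(o(-1468) + D)/(-1942840 + s) = (-1468 - 829)/(-1942840 + 6848) = -2297/(-1935992) = -2297*(-1/1935992) = 2297/1935992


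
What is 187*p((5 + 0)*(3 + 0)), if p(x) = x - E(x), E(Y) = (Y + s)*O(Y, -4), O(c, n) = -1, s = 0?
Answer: 5610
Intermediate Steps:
E(Y) = -Y (E(Y) = (Y + 0)*(-1) = Y*(-1) = -Y)
p(x) = 2*x (p(x) = x - (-1)*x = x + x = 2*x)
187*p((5 + 0)*(3 + 0)) = 187*(2*((5 + 0)*(3 + 0))) = 187*(2*(5*3)) = 187*(2*15) = 187*30 = 5610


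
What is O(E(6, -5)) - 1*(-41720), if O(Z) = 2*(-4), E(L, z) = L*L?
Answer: 41712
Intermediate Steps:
E(L, z) = L²
O(Z) = -8
O(E(6, -5)) - 1*(-41720) = -8 - 1*(-41720) = -8 + 41720 = 41712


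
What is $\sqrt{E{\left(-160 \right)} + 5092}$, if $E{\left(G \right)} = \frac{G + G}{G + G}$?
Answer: $\sqrt{5093} \approx 71.365$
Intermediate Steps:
$E{\left(G \right)} = 1$ ($E{\left(G \right)} = \frac{2 G}{2 G} = 2 G \frac{1}{2 G} = 1$)
$\sqrt{E{\left(-160 \right)} + 5092} = \sqrt{1 + 5092} = \sqrt{5093}$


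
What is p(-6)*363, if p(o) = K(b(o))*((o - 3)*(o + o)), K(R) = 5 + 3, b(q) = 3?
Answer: 313632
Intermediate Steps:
K(R) = 8
p(o) = 16*o*(-3 + o) (p(o) = 8*((o - 3)*(o + o)) = 8*((-3 + o)*(2*o)) = 8*(2*o*(-3 + o)) = 16*o*(-3 + o))
p(-6)*363 = (16*(-6)*(-3 - 6))*363 = (16*(-6)*(-9))*363 = 864*363 = 313632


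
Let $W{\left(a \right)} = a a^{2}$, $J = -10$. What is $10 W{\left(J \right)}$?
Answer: $-10000$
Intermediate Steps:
$W{\left(a \right)} = a^{3}$
$10 W{\left(J \right)} = 10 \left(-10\right)^{3} = 10 \left(-1000\right) = -10000$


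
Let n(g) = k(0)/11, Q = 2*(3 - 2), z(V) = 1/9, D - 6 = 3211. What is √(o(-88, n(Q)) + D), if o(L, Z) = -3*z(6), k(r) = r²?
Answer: 5*√1158/3 ≈ 56.716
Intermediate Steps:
D = 3217 (D = 6 + 3211 = 3217)
z(V) = ⅑
Q = 2 (Q = 2*1 = 2)
n(g) = 0 (n(g) = 0²/11 = 0*(1/11) = 0)
o(L, Z) = -⅓ (o(L, Z) = -3*⅑ = -⅓)
√(o(-88, n(Q)) + D) = √(-⅓ + 3217) = √(9650/3) = 5*√1158/3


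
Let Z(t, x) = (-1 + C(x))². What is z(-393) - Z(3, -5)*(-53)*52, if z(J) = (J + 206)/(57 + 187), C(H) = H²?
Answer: 387339077/244 ≈ 1.5875e+6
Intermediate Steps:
Z(t, x) = (-1 + x²)²
z(J) = 103/122 + J/244 (z(J) = (206 + J)/244 = (206 + J)*(1/244) = 103/122 + J/244)
z(-393) - Z(3, -5)*(-53)*52 = (103/122 + (1/244)*(-393)) - (-1 + (-5)²)²*(-53)*52 = (103/122 - 393/244) - (-1 + 25)²*(-53)*52 = -187/244 - 24²*(-53)*52 = -187/244 - 576*(-53)*52 = -187/244 - (-30528)*52 = -187/244 - 1*(-1587456) = -187/244 + 1587456 = 387339077/244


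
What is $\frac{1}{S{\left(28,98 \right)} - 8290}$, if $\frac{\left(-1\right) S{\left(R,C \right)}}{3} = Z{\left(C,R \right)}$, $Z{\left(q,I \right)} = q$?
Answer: $- \frac{1}{8584} \approx -0.0001165$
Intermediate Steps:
$S{\left(R,C \right)} = - 3 C$
$\frac{1}{S{\left(28,98 \right)} - 8290} = \frac{1}{\left(-3\right) 98 - 8290} = \frac{1}{-294 - 8290} = \frac{1}{-8584} = - \frac{1}{8584}$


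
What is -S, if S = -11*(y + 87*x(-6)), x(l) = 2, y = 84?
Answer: 2838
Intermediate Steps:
S = -2838 (S = -11*(84 + 87*2) = -11*(84 + 174) = -11*258 = -2838)
-S = -1*(-2838) = 2838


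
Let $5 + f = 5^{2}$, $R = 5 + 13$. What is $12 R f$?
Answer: $4320$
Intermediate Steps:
$R = 18$
$f = 20$ ($f = -5 + 5^{2} = -5 + 25 = 20$)
$12 R f = 12 \cdot 18 \cdot 20 = 216 \cdot 20 = 4320$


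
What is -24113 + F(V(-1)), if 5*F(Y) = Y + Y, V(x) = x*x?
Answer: -120563/5 ≈ -24113.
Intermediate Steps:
V(x) = x²
F(Y) = 2*Y/5 (F(Y) = (Y + Y)/5 = (2*Y)/5 = 2*Y/5)
-24113 + F(V(-1)) = -24113 + (⅖)*(-1)² = -24113 + (⅖)*1 = -24113 + ⅖ = -120563/5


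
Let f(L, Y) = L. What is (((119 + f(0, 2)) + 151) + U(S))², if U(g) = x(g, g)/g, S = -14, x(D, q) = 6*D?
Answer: 76176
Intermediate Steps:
U(g) = 6 (U(g) = (6*g)/g = 6)
(((119 + f(0, 2)) + 151) + U(S))² = (((119 + 0) + 151) + 6)² = ((119 + 151) + 6)² = (270 + 6)² = 276² = 76176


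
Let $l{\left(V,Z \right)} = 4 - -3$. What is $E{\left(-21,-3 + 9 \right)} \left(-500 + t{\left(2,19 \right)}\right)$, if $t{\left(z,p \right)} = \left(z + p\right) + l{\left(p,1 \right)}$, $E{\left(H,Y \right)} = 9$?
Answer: $-4248$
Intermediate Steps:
$l{\left(V,Z \right)} = 7$ ($l{\left(V,Z \right)} = 4 + 3 = 7$)
$t{\left(z,p \right)} = 7 + p + z$ ($t{\left(z,p \right)} = \left(z + p\right) + 7 = \left(p + z\right) + 7 = 7 + p + z$)
$E{\left(-21,-3 + 9 \right)} \left(-500 + t{\left(2,19 \right)}\right) = 9 \left(-500 + \left(7 + 19 + 2\right)\right) = 9 \left(-500 + 28\right) = 9 \left(-472\right) = -4248$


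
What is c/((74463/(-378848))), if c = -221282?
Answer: 83832243136/74463 ≈ 1.1258e+6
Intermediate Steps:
c/((74463/(-378848))) = -221282/(74463/(-378848)) = -221282/(74463*(-1/378848)) = -221282/(-74463/378848) = -221282*(-378848/74463) = 83832243136/74463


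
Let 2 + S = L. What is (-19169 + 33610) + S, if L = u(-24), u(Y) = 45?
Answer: 14484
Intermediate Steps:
L = 45
S = 43 (S = -2 + 45 = 43)
(-19169 + 33610) + S = (-19169 + 33610) + 43 = 14441 + 43 = 14484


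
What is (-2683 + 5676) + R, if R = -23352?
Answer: -20359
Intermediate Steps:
(-2683 + 5676) + R = (-2683 + 5676) - 23352 = 2993 - 23352 = -20359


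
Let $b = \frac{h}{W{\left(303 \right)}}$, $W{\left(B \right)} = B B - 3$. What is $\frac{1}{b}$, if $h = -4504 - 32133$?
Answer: $- \frac{91806}{36637} \approx -2.5058$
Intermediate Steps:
$h = -36637$
$W{\left(B \right)} = -3 + B^{2}$ ($W{\left(B \right)} = B^{2} - 3 = -3 + B^{2}$)
$b = - \frac{36637}{91806}$ ($b = - \frac{36637}{-3 + 303^{2}} = - \frac{36637}{-3 + 91809} = - \frac{36637}{91806} \approx -0.39907$)
$\frac{1}{b} = \frac{1}{- \frac{36637}{91806}} = - \frac{91806}{36637}$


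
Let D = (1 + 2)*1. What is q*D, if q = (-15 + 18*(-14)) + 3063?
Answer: 8388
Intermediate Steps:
D = 3 (D = 3*1 = 3)
q = 2796 (q = (-15 - 252) + 3063 = -267 + 3063 = 2796)
q*D = 2796*3 = 8388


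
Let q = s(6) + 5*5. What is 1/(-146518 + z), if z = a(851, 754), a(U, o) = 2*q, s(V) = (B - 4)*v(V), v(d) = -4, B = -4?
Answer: -1/146404 ≈ -6.8304e-6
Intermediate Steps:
s(V) = 32 (s(V) = (-4 - 4)*(-4) = -8*(-4) = 32)
q = 57 (q = 32 + 5*5 = 32 + 25 = 57)
a(U, o) = 114 (a(U, o) = 2*57 = 114)
z = 114
1/(-146518 + z) = 1/(-146518 + 114) = 1/(-146404) = -1/146404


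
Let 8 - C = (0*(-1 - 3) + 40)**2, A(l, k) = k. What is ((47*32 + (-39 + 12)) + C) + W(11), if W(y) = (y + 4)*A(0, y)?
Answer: 50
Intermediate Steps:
W(y) = y*(4 + y) (W(y) = (y + 4)*y = (4 + y)*y = y*(4 + y))
C = -1592 (C = 8 - (0*(-1 - 3) + 40)**2 = 8 - (0*(-4) + 40)**2 = 8 - (0 + 40)**2 = 8 - 1*40**2 = 8 - 1*1600 = 8 - 1600 = -1592)
((47*32 + (-39 + 12)) + C) + W(11) = ((47*32 + (-39 + 12)) - 1592) + 11*(4 + 11) = ((1504 - 27) - 1592) + 11*15 = (1477 - 1592) + 165 = -115 + 165 = 50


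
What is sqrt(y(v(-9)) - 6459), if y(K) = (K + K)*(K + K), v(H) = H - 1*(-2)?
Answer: I*sqrt(6263) ≈ 79.139*I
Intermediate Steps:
v(H) = 2 + H (v(H) = H + 2 = 2 + H)
y(K) = 4*K**2 (y(K) = (2*K)*(2*K) = 4*K**2)
sqrt(y(v(-9)) - 6459) = sqrt(4*(2 - 9)**2 - 6459) = sqrt(4*(-7)**2 - 6459) = sqrt(4*49 - 6459) = sqrt(196 - 6459) = sqrt(-6263) = I*sqrt(6263)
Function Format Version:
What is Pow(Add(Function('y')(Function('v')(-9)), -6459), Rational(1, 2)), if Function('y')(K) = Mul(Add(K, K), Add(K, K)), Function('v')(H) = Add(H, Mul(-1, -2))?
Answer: Mul(I, Pow(6263, Rational(1, 2))) ≈ Mul(79.139, I)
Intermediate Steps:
Function('v')(H) = Add(2, H) (Function('v')(H) = Add(H, 2) = Add(2, H))
Function('y')(K) = Mul(4, Pow(K, 2)) (Function('y')(K) = Mul(Mul(2, K), Mul(2, K)) = Mul(4, Pow(K, 2)))
Pow(Add(Function('y')(Function('v')(-9)), -6459), Rational(1, 2)) = Pow(Add(Mul(4, Pow(Add(2, -9), 2)), -6459), Rational(1, 2)) = Pow(Add(Mul(4, Pow(-7, 2)), -6459), Rational(1, 2)) = Pow(Add(Mul(4, 49), -6459), Rational(1, 2)) = Pow(Add(196, -6459), Rational(1, 2)) = Pow(-6263, Rational(1, 2)) = Mul(I, Pow(6263, Rational(1, 2)))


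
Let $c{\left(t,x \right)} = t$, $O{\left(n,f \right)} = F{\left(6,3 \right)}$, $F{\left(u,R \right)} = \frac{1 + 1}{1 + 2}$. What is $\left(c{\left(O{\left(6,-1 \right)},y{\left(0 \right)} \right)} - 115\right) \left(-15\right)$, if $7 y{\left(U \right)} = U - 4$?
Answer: $1715$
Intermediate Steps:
$y{\left(U \right)} = - \frac{4}{7} + \frac{U}{7}$ ($y{\left(U \right)} = \frac{U - 4}{7} = \frac{-4 + U}{7} = - \frac{4}{7} + \frac{U}{7}$)
$F{\left(u,R \right)} = \frac{2}{3}$
$O{\left(n,f \right)} = \frac{2}{3}$
$\left(c{\left(O{\left(6,-1 \right)},y{\left(0 \right)} \right)} - 115\right) \left(-15\right) = \left(\frac{2}{3} - 115\right) \left(-15\right) = \left(- \frac{343}{3}\right) \left(-15\right) = 1715$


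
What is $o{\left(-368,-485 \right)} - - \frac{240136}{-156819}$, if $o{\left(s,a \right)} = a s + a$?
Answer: $\frac{2147135213}{12063} \approx 1.7799 \cdot 10^{5}$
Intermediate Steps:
$o{\left(s,a \right)} = a + a s$
$o{\left(-368,-485 \right)} - - \frac{240136}{-156819} = - 485 \left(1 - 368\right) - - \frac{240136}{-156819} = \left(-485\right) \left(-367\right) - \left(-240136\right) \left(- \frac{1}{156819}\right) = 177995 - \frac{18472}{12063} = \frac{2147135213}{12063}$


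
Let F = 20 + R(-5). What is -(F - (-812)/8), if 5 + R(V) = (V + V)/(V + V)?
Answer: -235/2 ≈ -117.50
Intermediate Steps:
R(V) = -4 (R(V) = -5 + (V + V)/(V + V) = -5 + (2*V)/((2*V)) = -5 + (2*V)*(1/(2*V)) = -5 + 1 = -4)
F = 16 (F = 20 - 4 = 16)
-(F - (-812)/8) = -(16 - (-812)/8) = -(16 - 29*(-7/2)) = -(16 + 203/2) = -1*235/2 = -235/2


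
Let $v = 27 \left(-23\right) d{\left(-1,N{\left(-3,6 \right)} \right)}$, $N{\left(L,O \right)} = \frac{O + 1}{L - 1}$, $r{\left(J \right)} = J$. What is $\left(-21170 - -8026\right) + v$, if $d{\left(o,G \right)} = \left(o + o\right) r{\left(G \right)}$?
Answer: $- \frac{30635}{2} \approx -15318.0$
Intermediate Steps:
$N{\left(L,O \right)} = \frac{1 + O}{-1 + L}$
$d{\left(o,G \right)} = 2 G o$ ($d{\left(o,G \right)} = \left(o + o\right) G = 2 o G = 2 G o$)
$v = - \frac{4347}{2}$ ($v = 27 \left(-23\right) 2 \frac{1 + 6}{-1 - 3} \left(-1\right) = - 621 \cdot 2 \frac{1}{-4} \cdot 7 \left(-1\right) = - 621 \cdot 2 \left(\left(- \frac{1}{4}\right) 7\right) \left(-1\right) = - 621 \cdot 2 \left(- \frac{7}{4}\right) \left(-1\right) = \left(-621\right) \frac{7}{2} = - \frac{4347}{2} \approx -2173.5$)
$\left(-21170 - -8026\right) + v = \left(-21170 - -8026\right) - \frac{4347}{2} = \left(-21170 + 8026\right) - \frac{4347}{2} = -13144 - \frac{4347}{2} = - \frac{30635}{2}$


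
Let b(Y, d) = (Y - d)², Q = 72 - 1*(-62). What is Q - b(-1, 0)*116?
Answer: 18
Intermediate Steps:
Q = 134 (Q = 72 + 62 = 134)
Q - b(-1, 0)*116 = 134 - (-1 - 1*0)²*116 = 134 - (-1 + 0)²*116 = 134 - 1*(-1)²*116 = 134 - 1*1*116 = 134 - 1*116 = 134 - 116 = 18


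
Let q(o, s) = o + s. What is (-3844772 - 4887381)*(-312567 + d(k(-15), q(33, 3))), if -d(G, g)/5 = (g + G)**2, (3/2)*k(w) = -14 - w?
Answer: 25092741057259/9 ≈ 2.7881e+12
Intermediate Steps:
k(w) = -28/3 - 2*w/3 (k(w) = 2*(-14 - w)/3 = -28/3 - 2*w/3)
d(G, g) = -5*(G + g)**2 (d(G, g) = -5*(g + G)**2 = -5*(G + g)**2)
(-3844772 - 4887381)*(-312567 + d(k(-15), q(33, 3))) = (-3844772 - 4887381)*(-312567 - 5*((-28/3 - 2/3*(-15)) + (33 + 3))**2) = -8732153*(-312567 - 5*((-28/3 + 10) + 36)**2) = -8732153*(-312567 - 5*(2/3 + 36)**2) = -8732153*(-312567 - 5*(110/3)**2) = -8732153*(-312567 - 5*12100/9) = -8732153*(-312567 - 60500/9) = -8732153*(-2873603/9) = 25092741057259/9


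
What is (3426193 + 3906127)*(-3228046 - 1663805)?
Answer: -35868616924320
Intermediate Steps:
(3426193 + 3906127)*(-3228046 - 1663805) = 7332320*(-4891851) = -35868616924320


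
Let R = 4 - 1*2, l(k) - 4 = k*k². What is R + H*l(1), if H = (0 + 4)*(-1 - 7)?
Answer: -158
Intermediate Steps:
l(k) = 4 + k³ (l(k) = 4 + k*k² = 4 + k³)
R = 2 (R = 4 - 2 = 2)
H = -32 (H = 4*(-8) = -32)
R + H*l(1) = 2 - 32*(4 + 1³) = 2 - 32*(4 + 1) = 2 - 32*5 = 2 - 160 = -158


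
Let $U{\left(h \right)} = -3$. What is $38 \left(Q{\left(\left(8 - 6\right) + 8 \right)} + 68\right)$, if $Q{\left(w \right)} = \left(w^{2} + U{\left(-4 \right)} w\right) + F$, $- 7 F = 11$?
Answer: $\frac{36290}{7} \approx 5184.3$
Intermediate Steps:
$F = - \frac{11}{7}$ ($F = \left(- \frac{1}{7}\right) 11 = - \frac{11}{7} \approx -1.5714$)
$Q{\left(w \right)} = - \frac{11}{7} + w^{2} - 3 w$ ($Q{\left(w \right)} = \left(w^{2} - 3 w\right) - \frac{11}{7} = - \frac{11}{7} + w^{2} - 3 w$)
$38 \left(Q{\left(\left(8 - 6\right) + 8 \right)} + 68\right) = 38 \left(\left(- \frac{11}{7} + \left(\left(8 - 6\right) + 8\right)^{2} - 3 \left(\left(8 - 6\right) + 8\right)\right) + 68\right) = 38 \left(\left(- \frac{11}{7} + \left(2 + 8\right)^{2} - 3 \left(2 + 8\right)\right) + 68\right) = 38 \left(\left(- \frac{11}{7} + 10^{2} - 30\right) + 68\right) = 38 \left(\left(- \frac{11}{7} + 100 - 30\right) + 68\right) = 38 \left(\frac{479}{7} + 68\right) = 38 \cdot \frac{955}{7} = \frac{36290}{7}$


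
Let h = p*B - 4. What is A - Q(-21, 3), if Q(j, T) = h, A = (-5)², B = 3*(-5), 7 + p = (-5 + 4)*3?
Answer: -121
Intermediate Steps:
p = -10 (p = -7 + (-5 + 4)*3 = -7 - 1*3 = -7 - 3 = -10)
B = -15
h = 146 (h = -10*(-15) - 4 = 150 - 4 = 146)
A = 25
Q(j, T) = 146
A - Q(-21, 3) = 25 - 1*146 = 25 - 146 = -121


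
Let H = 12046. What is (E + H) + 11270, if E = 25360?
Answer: 48676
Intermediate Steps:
(E + H) + 11270 = (25360 + 12046) + 11270 = 37406 + 11270 = 48676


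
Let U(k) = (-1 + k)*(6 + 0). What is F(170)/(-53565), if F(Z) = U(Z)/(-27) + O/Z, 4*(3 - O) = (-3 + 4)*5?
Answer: 229777/327817800 ≈ 0.00070093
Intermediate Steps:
U(k) = -6 + 6*k (U(k) = (-1 + k)*6 = -6 + 6*k)
O = 7/4 (O = 3 - (-3 + 4)*5/4 = 3 - 5/4 = 7/4 ≈ 1.7500)
F(Z) = 2/9 - 2*Z/9 + 7/(4*Z) (F(Z) = (-6 + 6*Z)/(-27) + 7/(4*Z) = (-6 + 6*Z)*(-1/27) + 7/(4*Z) = (2/9 - 2*Z/9) + 7/(4*Z) = 2/9 - 2*Z/9 + 7/(4*Z))
F(170)/(-53565) = ((1/36)*(63 + 8*170*(1 - 1*170))/170)/(-53565) = ((1/36)*(1/170)*(63 + 8*170*(1 - 170)))*(-1/53565) = ((1/36)*(1/170)*(63 + 8*170*(-169)))*(-1/53565) = ((1/36)*(1/170)*(63 - 229840))*(-1/53565) = ((1/36)*(1/170)*(-229777))*(-1/53565) = -229777/6120*(-1/53565) = 229777/327817800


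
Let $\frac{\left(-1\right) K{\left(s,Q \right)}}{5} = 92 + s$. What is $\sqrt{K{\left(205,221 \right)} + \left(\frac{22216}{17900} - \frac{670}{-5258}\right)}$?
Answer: $\frac{2 i \sqrt{2053493274084461}}{2352955} \approx 38.518 i$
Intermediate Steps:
$K{\left(s,Q \right)} = -460 - 5 s$ ($K{\left(s,Q \right)} = - 5 \left(92 + s\right) = -460 - 5 s$)
$\sqrt{K{\left(205,221 \right)} + \left(\frac{22216}{17900} - \frac{670}{-5258}\right)} = \sqrt{\left(-460 - 1025\right) + \left(\frac{22216}{17900} - \frac{670}{-5258}\right)} = \sqrt{\left(-460 - 1025\right) + \left(22216 \cdot \frac{1}{17900} - - \frac{335}{2629}\right)} = \sqrt{-1485 + \left(\frac{5554}{4475} + \frac{335}{2629}\right)} = \sqrt{-1485 + \frac{16100591}{11764775}} = \sqrt{- \frac{17454590284}{11764775}} = \frac{2 i \sqrt{2053493274084461}}{2352955}$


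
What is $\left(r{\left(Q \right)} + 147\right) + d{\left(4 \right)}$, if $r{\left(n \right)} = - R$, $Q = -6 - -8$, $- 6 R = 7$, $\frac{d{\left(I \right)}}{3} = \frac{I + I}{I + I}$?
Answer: $\frac{907}{6} \approx 151.17$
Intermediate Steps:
$d{\left(I \right)} = 3$ ($d{\left(I \right)} = 3 \frac{I + I}{I + I} = 3 \frac{2 I}{2 I} = 3 \cdot 2 I \frac{1}{2 I} = 3 \cdot 1 = 3$)
$R = - \frac{7}{6}$ ($R = \left(- \frac{1}{6}\right) 7 = - \frac{7}{6} \approx -1.1667$)
$Q = 2$ ($Q = -6 + 8 = 2$)
$r{\left(n \right)} = \frac{7}{6}$ ($r{\left(n \right)} = \left(-1\right) \left(- \frac{7}{6}\right) = \frac{7}{6}$)
$\left(r{\left(Q \right)} + 147\right) + d{\left(4 \right)} = \left(\frac{7}{6} + 147\right) + 3 = \frac{889}{6} + 3 = \frac{907}{6}$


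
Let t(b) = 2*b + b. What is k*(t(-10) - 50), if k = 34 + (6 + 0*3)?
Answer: -3200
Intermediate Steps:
t(b) = 3*b
k = 40 (k = 34 + (6 + 0) = 34 + 6 = 40)
k*(t(-10) - 50) = 40*(3*(-10) - 50) = 40*(-30 - 50) = 40*(-80) = -3200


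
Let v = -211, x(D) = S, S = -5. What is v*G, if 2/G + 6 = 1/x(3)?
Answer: 2110/31 ≈ 68.064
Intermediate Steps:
x(D) = -5
G = -10/31 (G = 2/(-6 + 1/(-5)) = 2/(-6 - 1/5) = 2/(-31/5) = 2*(-5/31) = -10/31 ≈ -0.32258)
v*G = -211*(-10/31) = 2110/31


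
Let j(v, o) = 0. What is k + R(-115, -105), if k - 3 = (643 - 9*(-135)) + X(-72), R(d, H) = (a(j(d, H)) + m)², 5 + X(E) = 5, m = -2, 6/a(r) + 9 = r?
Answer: 16813/9 ≈ 1868.1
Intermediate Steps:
a(r) = 6/(-9 + r)
X(E) = 0 (X(E) = -5 + 5 = 0)
R(d, H) = 64/9 (R(d, H) = (6/(-9 + 0) - 2)² = (6/(-9) - 2)² = (6*(-⅑) - 2)² = (-⅔ - 2)² = (-8/3)² = 64/9)
k = 1861 (k = 3 + ((643 - 9*(-135)) + 0) = 3 + ((643 + 1215) + 0) = 3 + (1858 + 0) = 3 + 1858 = 1861)
k + R(-115, -105) = 1861 + 64/9 = 16813/9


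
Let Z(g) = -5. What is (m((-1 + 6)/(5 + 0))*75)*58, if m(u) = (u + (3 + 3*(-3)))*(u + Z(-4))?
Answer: 87000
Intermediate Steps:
m(u) = (-6 + u)*(-5 + u) (m(u) = (u + (3 + 3*(-3)))*(u - 5) = (u + (3 - 9))*(-5 + u) = (u - 6)*(-5 + u) = (-6 + u)*(-5 + u))
(m((-1 + 6)/(5 + 0))*75)*58 = ((30 + ((-1 + 6)/(5 + 0))**2 - 11*(-1 + 6)/(5 + 0))*75)*58 = ((30 + (5/5)**2 - 55/5)*75)*58 = ((30 + (5*(1/5))**2 - 55/5)*75)*58 = ((30 + 1**2 - 11*1)*75)*58 = ((30 + 1 - 11)*75)*58 = (20*75)*58 = 1500*58 = 87000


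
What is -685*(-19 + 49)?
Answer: -20550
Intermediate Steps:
-685*(-19 + 49) = -685*30 = -20550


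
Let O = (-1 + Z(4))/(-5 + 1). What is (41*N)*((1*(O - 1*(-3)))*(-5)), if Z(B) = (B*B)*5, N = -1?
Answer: -13735/4 ≈ -3433.8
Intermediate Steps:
Z(B) = 5*B**2 (Z(B) = B**2*5 = 5*B**2)
O = -79/4 (O = (-1 + 5*4**2)/(-5 + 1) = (-1 + 5*16)/(-4) = (-1 + 80)*(-1/4) = 79*(-1/4) = -79/4 ≈ -19.750)
(41*N)*((1*(O - 1*(-3)))*(-5)) = (41*(-1))*((1*(-79/4 - 1*(-3)))*(-5)) = -41*1*(-79/4 + 3)*(-5) = -41*1*(-67/4)*(-5) = -(-2747)*(-5)/4 = -41*335/4 = -13735/4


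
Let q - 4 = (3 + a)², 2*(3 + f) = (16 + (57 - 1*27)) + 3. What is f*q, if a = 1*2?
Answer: 1247/2 ≈ 623.50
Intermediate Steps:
f = 43/2 (f = -3 + ((16 + (57 - 1*27)) + 3)/2 = -3 + ((16 + (57 - 27)) + 3)/2 = -3 + ((16 + 30) + 3)/2 = -3 + (46 + 3)/2 = -3 + (½)*49 = -3 + 49/2 = 43/2 ≈ 21.500)
a = 2
q = 29 (q = 4 + (3 + 2)² = 4 + 5² = 4 + 25 = 29)
f*q = (43/2)*29 = 1247/2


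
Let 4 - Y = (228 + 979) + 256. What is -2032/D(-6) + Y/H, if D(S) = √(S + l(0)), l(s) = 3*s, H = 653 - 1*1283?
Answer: 1459/630 + 1016*I*√6/3 ≈ 2.3159 + 829.56*I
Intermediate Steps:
H = -630 (H = 653 - 1283 = -630)
Y = -1459 (Y = 4 - ((228 + 979) + 256) = 4 - (1207 + 256) = 4 - 1*1463 = 4 - 1463 = -1459)
D(S) = √S (D(S) = √(S + 3*0) = √(S + 0) = √S)
-2032/D(-6) + Y/H = -2032*(-I*√6/6) - 1459/(-630) = -2032*(-I*√6/6) - 1459*(-1/630) = -(-1016)*I*√6/3 + 1459/630 = 1016*I*√6/3 + 1459/630 = 1459/630 + 1016*I*√6/3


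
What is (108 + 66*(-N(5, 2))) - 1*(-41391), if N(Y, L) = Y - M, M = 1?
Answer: 41235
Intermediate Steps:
N(Y, L) = -1 + Y (N(Y, L) = Y - 1*1 = Y - 1 = -1 + Y)
(108 + 66*(-N(5, 2))) - 1*(-41391) = (108 + 66*(-(-1 + 5))) - 1*(-41391) = (108 + 66*(-1*4)) + 41391 = (108 + 66*(-4)) + 41391 = (108 - 264) + 41391 = -156 + 41391 = 41235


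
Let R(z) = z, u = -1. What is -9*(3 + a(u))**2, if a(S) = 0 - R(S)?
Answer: -144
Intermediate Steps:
a(S) = -S (a(S) = 0 - S = -S)
-9*(3 + a(u))**2 = -9*(3 - 1*(-1))**2 = -9*(3 + 1)**2 = -9*4**2 = -9*16 = -144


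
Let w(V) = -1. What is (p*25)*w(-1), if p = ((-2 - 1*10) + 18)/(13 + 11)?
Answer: -25/4 ≈ -6.2500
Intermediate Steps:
p = ¼ (p = ((-2 - 10) + 18)/24 = (-12 + 18)*(1/24) = 6*(1/24) = ¼ ≈ 0.25000)
(p*25)*w(-1) = ((¼)*25)*(-1) = (25/4)*(-1) = -25/4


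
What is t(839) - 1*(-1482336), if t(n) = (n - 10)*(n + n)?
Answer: 2873398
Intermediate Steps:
t(n) = 2*n*(-10 + n) (t(n) = (-10 + n)*(2*n) = 2*n*(-10 + n))
t(839) - 1*(-1482336) = 2*839*(-10 + 839) - 1*(-1482336) = 2*839*829 + 1482336 = 1391062 + 1482336 = 2873398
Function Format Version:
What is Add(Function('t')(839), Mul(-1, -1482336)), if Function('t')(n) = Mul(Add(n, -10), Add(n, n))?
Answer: 2873398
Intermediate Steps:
Function('t')(n) = Mul(2, n, Add(-10, n)) (Function('t')(n) = Mul(Add(-10, n), Mul(2, n)) = Mul(2, n, Add(-10, n)))
Add(Function('t')(839), Mul(-1, -1482336)) = Add(Mul(2, 839, Add(-10, 839)), Mul(-1, -1482336)) = Add(Mul(2, 839, 829), 1482336) = Add(1391062, 1482336) = 2873398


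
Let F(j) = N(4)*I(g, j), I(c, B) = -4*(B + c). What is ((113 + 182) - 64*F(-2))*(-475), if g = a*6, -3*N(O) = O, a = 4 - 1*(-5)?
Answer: 24872425/3 ≈ 8.2908e+6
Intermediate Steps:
a = 9 (a = 4 + 5 = 9)
N(O) = -O/3
g = 54 (g = 9*6 = 54)
I(c, B) = -4*B - 4*c
F(j) = 288 + 16*j/3 (F(j) = (-1/3*4)*(-4*j - 4*54) = -4*(-4*j - 216)/3 = -4*(-216 - 4*j)/3 = 288 + 16*j/3)
((113 + 182) - 64*F(-2))*(-475) = ((113 + 182) - 64*(288 + (16/3)*(-2)))*(-475) = (295 - 64*(288 - 32/3))*(-475) = (295 - 64*832/3)*(-475) = (295 - 53248/3)*(-475) = -52363/3*(-475) = 24872425/3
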